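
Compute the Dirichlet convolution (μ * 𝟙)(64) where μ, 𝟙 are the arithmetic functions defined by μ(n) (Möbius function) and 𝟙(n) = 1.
(μ * 𝟙)(64) = 0

Divisors of 64: [1, 2, 4, 8, 16, 32, 64]. For each d | 64:
  d = 1: μ(1) · 𝟙(64/1) = 1 · 1 = 1
  d = 2: μ(2) · 𝟙(64/2) = -1 · 1 = -1
  d = 4: μ(4) · 𝟙(64/4) = 0 · 1 = 0
  d = 8: μ(8) · 𝟙(64/8) = 0 · 1 = 0
  d = 16: μ(16) · 𝟙(64/16) = 0 · 1 = 0
  d = 32: μ(32) · 𝟙(64/32) = 0 · 1 = 0
  d = 64: μ(64) · 𝟙(64/64) = 0 · 1 = 0
Summing: (μ * 𝟙)(64) = 1 + -1 + 0 + 0 + 0 + 0 + 0 = 0.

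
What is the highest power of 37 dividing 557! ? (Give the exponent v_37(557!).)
v_37(557!) = 15

Legendre's formula: v_p(n!) = Σ_{k ≥ 1} ⌊n / p^k⌋. For p = 37, n = 557, the terms are:
  ⌊557/37^1⌋ = ⌊557/37⌋ = 15
(the next term ⌊557/37^2⌋ = 0, terminating the sum). Summing: v_37(557!) = 15 = 15.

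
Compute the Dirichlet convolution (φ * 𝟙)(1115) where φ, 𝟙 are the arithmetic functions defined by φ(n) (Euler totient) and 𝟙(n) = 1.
(φ * 𝟙)(1115) = 1115

Divisors of 1115: [1, 5, 223, 1115]. For each d | 1115:
  d = 1: φ(1) · 𝟙(1115/1) = 1 · 1 = 1
  d = 5: φ(5) · 𝟙(1115/5) = 4 · 1 = 4
  d = 223: φ(223) · 𝟙(1115/223) = 222 · 1 = 222
  d = 1115: φ(1115) · 𝟙(1115/1115) = 888 · 1 = 888
Summing: (φ * 𝟙)(1115) = 1 + 4 + 222 + 888 = 1115.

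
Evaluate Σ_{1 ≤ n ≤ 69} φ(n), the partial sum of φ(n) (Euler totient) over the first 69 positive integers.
Σ_{n ≤ 69} φ(n) = 1470

Compute φ(n) for each 1 ≤ n ≤ 69: φ(1) = 1, φ(2) = 1, φ(3) = 2, φ(4) = 2, φ(5) = 4, φ(6) = 2, φ(7) = 6, φ(8) = 4, φ(9) = 6, φ(10) = 4, φ(11) = 10, φ(12) = 4, φ(13) = 12, φ(14) = 6, φ(15) = 8, φ(16) = 8, φ(17) = 16, φ(18) = 6, φ(19) = 18, φ(20) = 8, φ(21) = 12, φ(22) = 10, φ(23) = 22, φ(24) = 8, φ(25) = 20, φ(26) = 12, φ(27) = 18, φ(28) = 12, φ(29) = 28, φ(30) = 8, φ(31) = 30, φ(32) = 16, φ(33) = 20, φ(34) = 16, φ(35) = 24, φ(36) = 12, φ(37) = 36, φ(38) = 18, φ(39) = 24, φ(40) = 16, φ(41) = 40, φ(42) = 12, φ(43) = 42, φ(44) = 20, φ(45) = 24, φ(46) = 22, φ(47) = 46, φ(48) = 16, φ(49) = 42, φ(50) = 20, φ(51) = 32, φ(52) = 24, φ(53) = 52, φ(54) = 18, φ(55) = 40, φ(56) = 24, φ(57) = 36, φ(58) = 28, φ(59) = 58, φ(60) = 16, φ(61) = 60, φ(62) = 30, φ(63) = 36, φ(64) = 32, φ(65) = 48, φ(66) = 20, φ(67) = 66, φ(68) = 32, φ(69) = 44. Summing all 69 values: 1470. (Average order: Σ_{n ≤ x} φ(n) ~ (3/π²) x². For x = 69, (3/π²)·69² ≈ 1447.17.)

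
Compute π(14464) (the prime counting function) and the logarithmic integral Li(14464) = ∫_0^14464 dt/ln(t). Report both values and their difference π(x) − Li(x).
π(14464) = 1696;  Li(14464) ≈ 1720.78;  π(x) − Li(x) ≈ -24.78.

Direct count of primes ≤ 14464 gives π(14464) = 1696. Numerical evaluation of the logarithmic integral gives Li(14464) ≈ 1720.78. The difference π(x) − Li(x) ≈ -24.78 is typically negative for small/moderate x (Li(x) overestimates), though Littlewood's theorem shows this sign changes infinitely often.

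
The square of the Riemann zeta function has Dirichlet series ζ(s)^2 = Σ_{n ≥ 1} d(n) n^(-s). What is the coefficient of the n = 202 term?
d(202) = 4

ζ(s)^2 = (Σ 1/m^s)(Σ 1/k^s). The coefficient of 1/n^s in the product is the number of ordered pairs (m, k) with mk = n, which equals d(n). For n = 202, divisors are [1, 2, 101, 202], so d(202) = 4.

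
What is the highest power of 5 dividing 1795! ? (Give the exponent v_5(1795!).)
v_5(1795!) = 446

Legendre's formula: v_p(n!) = Σ_{k ≥ 1} ⌊n / p^k⌋. For p = 5, n = 1795, the terms are:
  ⌊1795/5^1⌋ = ⌊1795/5⌋ = 359
  ⌊1795/5^2⌋ = ⌊1795/25⌋ = 71
  ⌊1795/5^3⌋ = ⌊1795/125⌋ = 14
  ⌊1795/5^4⌋ = ⌊1795/625⌋ = 2
(the next term ⌊1795/5^5⌋ = 0, terminating the sum). Summing: v_5(1795!) = 359 + 71 + 14 + 2 = 446.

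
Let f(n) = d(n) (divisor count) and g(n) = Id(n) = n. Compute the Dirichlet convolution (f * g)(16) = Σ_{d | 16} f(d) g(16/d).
(d * Id)(16) = 57

Divisors of 16: [1, 2, 4, 8, 16]. For each d | 16:
  d = 1: d(1) · Id(16/1) = 1 · 16 = 16
  d = 2: d(2) · Id(16/2) = 2 · 8 = 16
  d = 4: d(4) · Id(16/4) = 3 · 4 = 12
  d = 8: d(8) · Id(16/8) = 4 · 2 = 8
  d = 16: d(16) · Id(16/16) = 5 · 1 = 5
Summing: (d * Id)(16) = 16 + 16 + 12 + 8 + 5 = 57.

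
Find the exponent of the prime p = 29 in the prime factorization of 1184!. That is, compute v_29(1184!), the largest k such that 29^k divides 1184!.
v_29(1184!) = 41

Legendre's formula: v_p(n!) = Σ_{k ≥ 1} ⌊n / p^k⌋. For p = 29, n = 1184, the terms are:
  ⌊1184/29^1⌋ = ⌊1184/29⌋ = 40
  ⌊1184/29^2⌋ = ⌊1184/841⌋ = 1
(the next term ⌊1184/29^3⌋ = 0, terminating the sum). Summing: v_29(1184!) = 40 + 1 = 41.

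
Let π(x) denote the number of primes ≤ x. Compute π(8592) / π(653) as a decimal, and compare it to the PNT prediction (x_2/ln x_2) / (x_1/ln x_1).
π(8592)/π(653) = 1069/119 ≈ 8.9832;  PNT prediction ≈ 9.4146.

π(653) = 119 and π(8592) = 1069, so π(8592)/π(653) ≈ 8.9832. The PNT-predicted ratio is (8592/ln(8592)) / (653/ln(653)) ≈ 9.4146. The two agree to within a few percent, as expected.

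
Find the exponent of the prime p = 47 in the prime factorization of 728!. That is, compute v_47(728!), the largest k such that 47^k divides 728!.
v_47(728!) = 15

Legendre's formula: v_p(n!) = Σ_{k ≥ 1} ⌊n / p^k⌋. For p = 47, n = 728, the terms are:
  ⌊728/47^1⌋ = ⌊728/47⌋ = 15
(the next term ⌊728/47^2⌋ = 0, terminating the sum). Summing: v_47(728!) = 15 = 15.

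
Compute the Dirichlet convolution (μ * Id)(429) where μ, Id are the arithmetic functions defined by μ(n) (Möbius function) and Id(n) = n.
(μ * Id)(429) = 240

Divisors of 429: [1, 3, 11, 13, 33, 39, 143, 429]. For each d | 429:
  d = 1: μ(1) · Id(429/1) = 1 · 429 = 429
  d = 3: μ(3) · Id(429/3) = -1 · 143 = -143
  d = 11: μ(11) · Id(429/11) = -1 · 39 = -39
  d = 13: μ(13) · Id(429/13) = -1 · 33 = -33
  d = 33: μ(33) · Id(429/33) = 1 · 13 = 13
  d = 39: μ(39) · Id(429/39) = 1 · 11 = 11
  d = 143: μ(143) · Id(429/143) = 1 · 3 = 3
  d = 429: μ(429) · Id(429/429) = -1 · 1 = -1
Summing: (μ * Id)(429) = 429 + -143 + -39 + -33 + 13 + 11 + 3 + -1 = 240.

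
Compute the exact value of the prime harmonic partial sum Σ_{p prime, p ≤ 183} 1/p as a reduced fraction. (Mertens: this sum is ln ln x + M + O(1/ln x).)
Σ 1/p = 10408867916382550633331528920459565913027063402071390584941986323453055203/5397346292805549782720214077673687806275517530364350655459511599582614290

π(183) = 42, so the primes ≤ 183 are [2, 3, 5, 7, 11, 13, 17, 19, 23, 29, 31, 37, 41, 43, 47, 53, 59, 61, 67, 71, 73, 79, 83, 89, 97, 101, 103, 107, 109, 113, 127, 131, 137, 139, 149, 151, 157, 163, 167, 173, 179, 181]. Summing 1/p over these primes: 10408867916382550633331528920459565913027063402071390584941986323453055203/5397346292805549782720214077673687806275517530364350655459511599582614290 ≈ 1.9285. Mertens estimate ln ln(183) + 0.2615 ≈ 1.9120.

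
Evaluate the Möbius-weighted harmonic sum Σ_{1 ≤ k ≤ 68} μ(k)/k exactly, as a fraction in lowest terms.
Σ μ(k)/k = 1690811146852662245882/1309720258513377842646515

Values of μ(k) for 1 ≤ k ≤ 68: μ(1) = 1, μ(2) = -1, μ(3) = -1, μ(5) = -1, μ(6) = 1, μ(7) = -1, μ(10) = 1, μ(11) = -1, μ(13) = -1, μ(14) = 1, μ(15) = 1, μ(17) = -1, μ(19) = -1, μ(21) = 1, μ(22) = 1, μ(23) = -1, μ(26) = 1, μ(29) = -1, μ(30) = -1, μ(31) = -1, μ(33) = 1, μ(34) = 1, μ(35) = 1, μ(37) = -1, μ(38) = 1, μ(39) = 1, μ(41) = -1, μ(42) = -1, μ(43) = -1, μ(46) = 1, μ(47) = -1, μ(51) = 1, μ(53) = -1, μ(55) = 1, μ(57) = 1, μ(58) = 1, μ(59) = -1, μ(61) = -1, μ(62) = 1, μ(65) = 1, μ(66) = -1, μ(67) = -1, with μ = 0 on non-squarefree integers. Summing μ(k)/k for k where μ(k) ≠ 0 gives 1690811146852662245882/1309720258513377842646515 ≈ 0.0013. (PNT ⟺ this sum → 0 as n → ∞.)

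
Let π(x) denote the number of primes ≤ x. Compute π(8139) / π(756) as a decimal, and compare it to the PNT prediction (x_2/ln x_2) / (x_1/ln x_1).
π(8139)/π(756) = 1022/133 ≈ 7.6842;  PNT prediction ≈ 7.9246.

π(756) = 133 and π(8139) = 1022, so π(8139)/π(756) ≈ 7.6842. The PNT-predicted ratio is (8139/ln(8139)) / (756/ln(756)) ≈ 7.9246. The two agree to within a few percent, as expected.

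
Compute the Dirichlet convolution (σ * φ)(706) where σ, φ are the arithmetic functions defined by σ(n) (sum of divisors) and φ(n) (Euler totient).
(σ * φ)(706) = 2824

Divisors of 706: [1, 2, 353, 706]. For each d | 706:
  d = 1: σ(1) · φ(706/1) = 1 · 352 = 352
  d = 2: σ(2) · φ(706/2) = 3 · 352 = 1056
  d = 353: σ(353) · φ(706/353) = 354 · 1 = 354
  d = 706: σ(706) · φ(706/706) = 1062 · 1 = 1062
Summing: (σ * φ)(706) = 352 + 1056 + 354 + 1062 = 2824.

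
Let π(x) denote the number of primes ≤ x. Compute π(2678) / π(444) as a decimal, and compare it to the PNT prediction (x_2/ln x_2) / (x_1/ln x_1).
π(2678)/π(444) = 388/86 ≈ 4.5116;  PNT prediction ≈ 4.6583.

π(444) = 86 and π(2678) = 388, so π(2678)/π(444) ≈ 4.5116. The PNT-predicted ratio is (2678/ln(2678)) / (444/ln(444)) ≈ 4.6583. The two agree to within a few percent, as expected.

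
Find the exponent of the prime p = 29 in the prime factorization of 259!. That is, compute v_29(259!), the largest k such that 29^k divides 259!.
v_29(259!) = 8

Legendre's formula: v_p(n!) = Σ_{k ≥ 1} ⌊n / p^k⌋. For p = 29, n = 259, the terms are:
  ⌊259/29^1⌋ = ⌊259/29⌋ = 8
(the next term ⌊259/29^2⌋ = 0, terminating the sum). Summing: v_29(259!) = 8 = 8.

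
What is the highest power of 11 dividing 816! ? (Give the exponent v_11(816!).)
v_11(816!) = 80

Legendre's formula: v_p(n!) = Σ_{k ≥ 1} ⌊n / p^k⌋. For p = 11, n = 816, the terms are:
  ⌊816/11^1⌋ = ⌊816/11⌋ = 74
  ⌊816/11^2⌋ = ⌊816/121⌋ = 6
(the next term ⌊816/11^3⌋ = 0, terminating the sum). Summing: v_11(816!) = 74 + 6 = 80.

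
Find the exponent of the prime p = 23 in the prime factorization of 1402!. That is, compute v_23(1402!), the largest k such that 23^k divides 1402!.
v_23(1402!) = 62

Legendre's formula: v_p(n!) = Σ_{k ≥ 1} ⌊n / p^k⌋. For p = 23, n = 1402, the terms are:
  ⌊1402/23^1⌋ = ⌊1402/23⌋ = 60
  ⌊1402/23^2⌋ = ⌊1402/529⌋ = 2
(the next term ⌊1402/23^3⌋ = 0, terminating the sum). Summing: v_23(1402!) = 60 + 2 = 62.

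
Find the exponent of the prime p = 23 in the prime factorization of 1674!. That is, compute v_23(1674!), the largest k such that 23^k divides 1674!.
v_23(1674!) = 75

Legendre's formula: v_p(n!) = Σ_{k ≥ 1} ⌊n / p^k⌋. For p = 23, n = 1674, the terms are:
  ⌊1674/23^1⌋ = ⌊1674/23⌋ = 72
  ⌊1674/23^2⌋ = ⌊1674/529⌋ = 3
(the next term ⌊1674/23^3⌋ = 0, terminating the sum). Summing: v_23(1674!) = 72 + 3 = 75.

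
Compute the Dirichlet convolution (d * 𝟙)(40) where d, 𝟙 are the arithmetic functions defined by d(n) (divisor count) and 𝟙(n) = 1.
(d * 𝟙)(40) = 30

Divisors of 40: [1, 2, 4, 5, 8, 10, 20, 40]. For each d | 40:
  d = 1: d(1) · 𝟙(40/1) = 1 · 1 = 1
  d = 2: d(2) · 𝟙(40/2) = 2 · 1 = 2
  d = 4: d(4) · 𝟙(40/4) = 3 · 1 = 3
  d = 5: d(5) · 𝟙(40/5) = 2 · 1 = 2
  d = 8: d(8) · 𝟙(40/8) = 4 · 1 = 4
  d = 10: d(10) · 𝟙(40/10) = 4 · 1 = 4
  d = 20: d(20) · 𝟙(40/20) = 6 · 1 = 6
  d = 40: d(40) · 𝟙(40/40) = 8 · 1 = 8
Summing: (d * 𝟙)(40) = 1 + 2 + 3 + 2 + 4 + 4 + 6 + 8 = 30.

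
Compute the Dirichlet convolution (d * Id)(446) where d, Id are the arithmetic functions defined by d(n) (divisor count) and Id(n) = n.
(d * Id)(446) = 900

Divisors of 446: [1, 2, 223, 446]. For each d | 446:
  d = 1: d(1) · Id(446/1) = 1 · 446 = 446
  d = 2: d(2) · Id(446/2) = 2 · 223 = 446
  d = 223: d(223) · Id(446/223) = 2 · 2 = 4
  d = 446: d(446) · Id(446/446) = 4 · 1 = 4
Summing: (d * Id)(446) = 446 + 446 + 4 + 4 = 900.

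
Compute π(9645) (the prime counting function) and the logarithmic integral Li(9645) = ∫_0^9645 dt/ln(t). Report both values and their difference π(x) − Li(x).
π(9645) = 1191;  Li(9645) ≈ 1207.52;  π(x) − Li(x) ≈ -16.52.

Direct count of primes ≤ 9645 gives π(9645) = 1191. Numerical evaluation of the logarithmic integral gives Li(9645) ≈ 1207.52. The difference π(x) − Li(x) ≈ -16.52 is typically negative for small/moderate x (Li(x) overestimates), though Littlewood's theorem shows this sign changes infinitely often.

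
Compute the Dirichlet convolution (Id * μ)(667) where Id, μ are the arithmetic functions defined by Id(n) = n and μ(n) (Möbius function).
(Id * μ)(667) = 616

Divisors of 667: [1, 23, 29, 667]. For each d | 667:
  d = 1: Id(1) · μ(667/1) = 1 · 1 = 1
  d = 23: Id(23) · μ(667/23) = 23 · -1 = -23
  d = 29: Id(29) · μ(667/29) = 29 · -1 = -29
  d = 667: Id(667) · μ(667/667) = 667 · 1 = 667
Summing: (Id * μ)(667) = 1 + -23 + -29 + 667 = 616.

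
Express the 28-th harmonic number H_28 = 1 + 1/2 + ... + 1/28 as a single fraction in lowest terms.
H_28 = 315404588903/80313433200

Direct summation: H_28 = 1 + 1/2 + ... + 1/28. The least common denominator is lcm(1, ..., 28) = 80313433200; over this denominator the numerator is 80313433200 + 40156716600 + 26771144400 + 20078358300 + 16062686640 + 13385572200 + 11473347600 + 10039179150 + 8923714800 + 8031343320 + 7301221200 + 6692786100 + 6177956400 + 5736673800 + 5354228880 + 5019589575 + 4724319600 + 4461857400 + 4227022800 + 4015671660 + 3824449200 + 3650610600 + 3491888400 + 3346393050 + 3212537328 + 3088978200 + 2974571600 + 2868336900 = 315404588903, so H_28 = 315404588903/80313433200 (already in lowest terms) ≈ 3.92717. (The PNT-adjacent estimate ln(28) + γ ≈ 3.90942 matches within O(1/n).)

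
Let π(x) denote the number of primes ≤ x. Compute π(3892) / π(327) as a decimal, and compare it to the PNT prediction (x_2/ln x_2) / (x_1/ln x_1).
π(3892)/π(327) = 539/66 ≈ 8.1667;  PNT prediction ≈ 8.3362.

π(327) = 66 and π(3892) = 539, so π(3892)/π(327) ≈ 8.1667. The PNT-predicted ratio is (3892/ln(3892)) / (327/ln(327)) ≈ 8.3362. The two agree to within a few percent, as expected.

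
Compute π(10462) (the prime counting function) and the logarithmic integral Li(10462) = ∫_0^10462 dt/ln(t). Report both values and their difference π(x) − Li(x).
π(10462) = 1280;  Li(10462) ≈ 1296.17;  π(x) − Li(x) ≈ -16.17.

Direct count of primes ≤ 10462 gives π(10462) = 1280. Numerical evaluation of the logarithmic integral gives Li(10462) ≈ 1296.17. The difference π(x) − Li(x) ≈ -16.17 is typically negative for small/moderate x (Li(x) overestimates), though Littlewood's theorem shows this sign changes infinitely often.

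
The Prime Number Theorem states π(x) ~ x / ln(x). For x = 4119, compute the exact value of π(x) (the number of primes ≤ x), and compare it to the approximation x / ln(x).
π(4119) = 566;  x/ln(x) ≈ 494.87;  relative error ≈ 12.57%.

Directly count primes up to 4119: π(4119) = 566. The PNT approximation gives 4119/ln(4119) ≈ 4119/8.32337 ≈ 494.87. Relative error (π(x) − x/ln(x)) / π(x) ≈ 12.57%; the approximation is known to undercount slightly (Li(x) is a better estimate).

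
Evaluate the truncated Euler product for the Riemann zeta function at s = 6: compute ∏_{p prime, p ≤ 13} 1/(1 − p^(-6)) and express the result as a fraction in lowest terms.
∏ = 14388679339409375/14143390691632128

The primes p ≤ 13 are [2, 3, 5, 7, 11, 13]. For each prime, (1 − 1/p^6)^(-1) = p^6 / (p^6 − 1). The product is (1 − 1/2^6)^(-1), (1 − 1/3^6)^(-1), (1 − 1/5^6)^(-1), (1 − 1/7^6)^(-1), (1 − 1/11^6)^(-1), (1 − 1/13^6)^(-1) = ∏ p^6 / (p^6 − 1) = 14388679339409375/14143390691632128.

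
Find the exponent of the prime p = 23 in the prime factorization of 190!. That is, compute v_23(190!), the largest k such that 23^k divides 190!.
v_23(190!) = 8

Legendre's formula: v_p(n!) = Σ_{k ≥ 1} ⌊n / p^k⌋. For p = 23, n = 190, the terms are:
  ⌊190/23^1⌋ = ⌊190/23⌋ = 8
(the next term ⌊190/23^2⌋ = 0, terminating the sum). Summing: v_23(190!) = 8 = 8.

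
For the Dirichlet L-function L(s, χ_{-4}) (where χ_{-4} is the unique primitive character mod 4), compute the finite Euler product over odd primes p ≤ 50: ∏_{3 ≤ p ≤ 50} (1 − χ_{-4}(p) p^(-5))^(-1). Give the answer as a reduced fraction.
∏ = 7508883803148623376075754946450365737429310788606076172798130278074505/7537845509642297199917174706861149114875564283464393121061743521431552

The odd primes p ≤ 50 are [3, 5, 7, 11, 13, 17, 19, 23, 29, 31, 37, 41, 43, 47]. For each, χ(p) = 1 if p ≡ 1 mod 4, χ(p) = −1 if p ≡ 3 mod 4. Taking (1 − χ(p)/p^5)^(-1) = p^5/(p^5 − χ(p)): (1 − (-1)/3^5)^(-1) · (1 − (1)/5^5)^(-1) · (1 − (-1)/7^5)^(-1) · (1 − (-1)/11^5)^(-1) · (1 − (1)/13^5)^(-1) · (1 − (1)/17^5)^(-1) · (1 − (-1)/19^5)^(-1) · (1 − (-1)/23^5)^(-1) · (1 − (1)/29^5)^(-1) · (1 − (-1)/31^5)^(-1) · (1 − (1)/37^5)^(-1) · (1 − (1)/41^5)^(-1) · (1 − (-1)/43^5)^(-1) · (1 − (-1)/47^5)^(-1) = 7508883803148623376075754946450365737429310788606076172798130278074505/7537845509642297199917174706861149114875564283464393121061743521431552.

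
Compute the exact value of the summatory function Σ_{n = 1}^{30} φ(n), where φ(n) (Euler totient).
Σ_{n ≤ 30} φ(n) = 278

Compute φ(n) for each 1 ≤ n ≤ 30: φ(1) = 1, φ(2) = 1, φ(3) = 2, φ(4) = 2, φ(5) = 4, φ(6) = 2, φ(7) = 6, φ(8) = 4, φ(9) = 6, φ(10) = 4, φ(11) = 10, φ(12) = 4, φ(13) = 12, φ(14) = 6, φ(15) = 8, φ(16) = 8, φ(17) = 16, φ(18) = 6, φ(19) = 18, φ(20) = 8, φ(21) = 12, φ(22) = 10, φ(23) = 22, φ(24) = 8, φ(25) = 20, φ(26) = 12, φ(27) = 18, φ(28) = 12, φ(29) = 28, φ(30) = 8. Summing all 30 values: 278. (Average order: Σ_{n ≤ x} φ(n) ~ (3/π²) x². For x = 30, (3/π²)·30² ≈ 273.57.)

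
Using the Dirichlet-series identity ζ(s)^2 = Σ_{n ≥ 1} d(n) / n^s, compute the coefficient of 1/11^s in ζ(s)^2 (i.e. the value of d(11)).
d(11) = 2

ζ(s)^2 = (Σ 1/m^s)(Σ 1/k^s). The coefficient of 1/n^s in the product is the number of ordered pairs (m, k) with mk = n, which equals d(n). For n = 11, divisors are [1, 11], so d(11) = 2.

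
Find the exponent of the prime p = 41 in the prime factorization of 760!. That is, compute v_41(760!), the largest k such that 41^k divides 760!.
v_41(760!) = 18

Legendre's formula: v_p(n!) = Σ_{k ≥ 1} ⌊n / p^k⌋. For p = 41, n = 760, the terms are:
  ⌊760/41^1⌋ = ⌊760/41⌋ = 18
(the next term ⌊760/41^2⌋ = 0, terminating the sum). Summing: v_41(760!) = 18 = 18.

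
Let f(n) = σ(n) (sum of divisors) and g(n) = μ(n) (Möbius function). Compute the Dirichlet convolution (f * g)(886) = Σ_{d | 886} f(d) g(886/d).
(σ * μ)(886) = 886

Divisors of 886: [1, 2, 443, 886]. For each d | 886:
  d = 1: σ(1) · μ(886/1) = 1 · 1 = 1
  d = 2: σ(2) · μ(886/2) = 3 · -1 = -3
  d = 443: σ(443) · μ(886/443) = 444 · -1 = -444
  d = 886: σ(886) · μ(886/886) = 1332 · 1 = 1332
Summing: (σ * μ)(886) = 1 + -3 + -444 + 1332 = 886.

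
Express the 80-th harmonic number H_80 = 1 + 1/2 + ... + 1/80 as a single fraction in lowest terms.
H_80 = 4880292608058024066886120358155997/982844219842241906412811281988800

Direct summation: H_80 = 1 + 1/2 + ... + 1/80. The least common denominator is lcm(1, ..., 80) = 32433859254793982911622772305630400; over this denominator the numerator is 32433859254793982911622772305630400 + 16216929627396991455811386152815200 + 10811286418264660970540924101876800 + 8108464813698495727905693076407600 + 6486771850958796582324554461126080 + 5405643209132330485270462050938400 + 4633408464970568987374681757947200 + 4054232406849247863952846538203800 + 3603762139421553656846974700625600 + 3243385925479398291162277230563040 + 2948532659526725719238433845966400 + 2702821604566165242635231025469200 + 2494912250368767916278674792740800 + 2316704232485284493687340878973600 + 2162257283652932194108184820375360 + 2027116203424623931976423269101900 + 1907874073811410759507221900331200 + 1801881069710776828423487350312800 + 1707045223936525416401198542401600 + 1621692962739699145581138615281520 + 1544469488323522995791560585982400 + 1474266329763362859619216922983200 + 1410167793686694909200990100244800 + 1351410802283082621317615512734600 + 1297354370191759316464910892225216 + 1247456125184383958139337396370400 + 1201254046473851218948991566875200 + 1158352116242642246843670439486800 + 1118408939820482169366302493297600 + 1081128641826466097054092410187680 + 1046253524348192997149121687278400 + 1013558101712311965988211634550950 + 982844219842241906412811281988800 + 953937036905705379753610950165600 + 926681692994113797474936351589440 + 900940534855388414211743675156400 + 876590790670107646260074927179200 + 853522611968262708200599271200800 + 831637416789589305426224930913600 + 810846481369849572790569307640760 + 791069737921804461259092007454400 + 772234744161761497895780292991200 + 754275796623115881665645867572800 + 737133164881681429809608461491600 + 720752427884310731369394940125120 + 705083896843347454600495050122400 + 690082111804127295991973878843200 + 675705401141541310658807756367300 + 661915494995795569624954536849600 + 648677185095879658232455446112608 + 635958024603803586502407300110400 + 623728062592191979069668698185200 + 611959608581018545502316458596800 + 600627023236925609474495783437600 + 589706531905345143847686769193280 + 579176058121321123421835219743400 + 569015074645508472133732847467200 + 559204469910241084683151246648800 + 549726428047355642569877496705600 + 540564320913233048527046205093840 + 531702610734327588715127414846400 + 523126762174096498574560843639200 + 514823162774507665263853528660800 + 506779050856155982994105817275475 + 498982450073753583255734958548160 + 491422109921120953206405640994400 + 484087451564089297188399586651200 + 476968518452852689876805475082800 + 470055931228898303066996700081600 + 463340846497056898737468175794720 + 456814919081605393121447497262400 + 450470267427694207105871837578200 + 444299441846492916597572223364800 + 438295395335053823130037463589600 + 432451456730586438821636964075072 + 426761305984131354100299635600400 + 421218951360960817034061977995200 + 415818708394794652713112465456800 + 410555180440430163438262940577600 + 405423240684924786395284653820380 = 161049656065914794207241971819147901, so H_80 = 161049656065914794207241971819147901/32433859254793982911622772305630400; reducing by gcd(161049656065914794207241971819147901, 32433859254793982911622772305630400) = 33 gives 4880292608058024066886120358155997/982844219842241906412811281988800 ≈ 4.96548. (The PNT-adjacent estimate ln(80) + γ ≈ 4.95924 matches within O(1/n).)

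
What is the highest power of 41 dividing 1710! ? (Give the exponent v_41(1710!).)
v_41(1710!) = 42

Legendre's formula: v_p(n!) = Σ_{k ≥ 1} ⌊n / p^k⌋. For p = 41, n = 1710, the terms are:
  ⌊1710/41^1⌋ = ⌊1710/41⌋ = 41
  ⌊1710/41^2⌋ = ⌊1710/1681⌋ = 1
(the next term ⌊1710/41^3⌋ = 0, terminating the sum). Summing: v_41(1710!) = 41 + 1 = 42.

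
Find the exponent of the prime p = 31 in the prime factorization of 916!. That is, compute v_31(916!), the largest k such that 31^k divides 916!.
v_31(916!) = 29

Legendre's formula: v_p(n!) = Σ_{k ≥ 1} ⌊n / p^k⌋. For p = 31, n = 916, the terms are:
  ⌊916/31^1⌋ = ⌊916/31⌋ = 29
(the next term ⌊916/31^2⌋ = 0, terminating the sum). Summing: v_31(916!) = 29 = 29.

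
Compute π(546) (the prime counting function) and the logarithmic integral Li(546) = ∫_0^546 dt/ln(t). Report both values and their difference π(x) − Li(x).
π(546) = 100;  Li(546) ≈ 109.14;  π(x) − Li(x) ≈ -9.14.

Direct count of primes ≤ 546 gives π(546) = 100. Numerical evaluation of the logarithmic integral gives Li(546) ≈ 109.14. The difference π(x) − Li(x) ≈ -9.14 is typically negative for small/moderate x (Li(x) overestimates), though Littlewood's theorem shows this sign changes infinitely often.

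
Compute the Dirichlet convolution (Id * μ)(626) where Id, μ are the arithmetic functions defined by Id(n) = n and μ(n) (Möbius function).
(Id * μ)(626) = 312

Divisors of 626: [1, 2, 313, 626]. For each d | 626:
  d = 1: Id(1) · μ(626/1) = 1 · 1 = 1
  d = 2: Id(2) · μ(626/2) = 2 · -1 = -2
  d = 313: Id(313) · μ(626/313) = 313 · -1 = -313
  d = 626: Id(626) · μ(626/626) = 626 · 1 = 626
Summing: (Id * μ)(626) = 1 + -2 + -313 + 626 = 312.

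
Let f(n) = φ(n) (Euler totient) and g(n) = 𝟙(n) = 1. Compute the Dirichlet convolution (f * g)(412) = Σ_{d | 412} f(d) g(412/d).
(φ * 𝟙)(412) = 412

Divisors of 412: [1, 2, 4, 103, 206, 412]. For each d | 412:
  d = 1: φ(1) · 𝟙(412/1) = 1 · 1 = 1
  d = 2: φ(2) · 𝟙(412/2) = 1 · 1 = 1
  d = 4: φ(4) · 𝟙(412/4) = 2 · 1 = 2
  d = 103: φ(103) · 𝟙(412/103) = 102 · 1 = 102
  d = 206: φ(206) · 𝟙(412/206) = 102 · 1 = 102
  d = 412: φ(412) · 𝟙(412/412) = 204 · 1 = 204
Summing: (φ * 𝟙)(412) = 1 + 1 + 2 + 102 + 102 + 204 = 412.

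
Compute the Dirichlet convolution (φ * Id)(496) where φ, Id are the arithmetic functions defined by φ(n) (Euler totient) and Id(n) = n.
(φ * Id)(496) = 2928

Divisors of 496: [1, 2, 4, 8, 16, 31, 62, 124, 248, 496]. For each d | 496:
  d = 1: φ(1) · Id(496/1) = 1 · 496 = 496
  d = 2: φ(2) · Id(496/2) = 1 · 248 = 248
  d = 4: φ(4) · Id(496/4) = 2 · 124 = 248
  d = 8: φ(8) · Id(496/8) = 4 · 62 = 248
  d = 16: φ(16) · Id(496/16) = 8 · 31 = 248
  d = 31: φ(31) · Id(496/31) = 30 · 16 = 480
  d = 62: φ(62) · Id(496/62) = 30 · 8 = 240
  d = 124: φ(124) · Id(496/124) = 60 · 4 = 240
  d = 248: φ(248) · Id(496/248) = 120 · 2 = 240
  d = 496: φ(496) · Id(496/496) = 240 · 1 = 240
Summing: (φ * Id)(496) = 496 + 248 + 248 + 248 + 248 + 480 + 240 + 240 + 240 + 240 = 2928.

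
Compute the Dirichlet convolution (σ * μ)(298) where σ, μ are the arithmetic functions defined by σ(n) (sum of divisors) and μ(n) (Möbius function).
(σ * μ)(298) = 298

Divisors of 298: [1, 2, 149, 298]. For each d | 298:
  d = 1: σ(1) · μ(298/1) = 1 · 1 = 1
  d = 2: σ(2) · μ(298/2) = 3 · -1 = -3
  d = 149: σ(149) · μ(298/149) = 150 · -1 = -150
  d = 298: σ(298) · μ(298/298) = 450 · 1 = 450
Summing: (σ * μ)(298) = 1 + -3 + -150 + 450 = 298.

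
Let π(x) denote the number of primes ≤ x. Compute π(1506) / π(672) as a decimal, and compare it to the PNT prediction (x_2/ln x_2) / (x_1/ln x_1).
π(1506)/π(672) = 239/121 ≈ 1.9752;  PNT prediction ≈ 1.9939.

π(672) = 121 and π(1506) = 239, so π(1506)/π(672) ≈ 1.9752. The PNT-predicted ratio is (1506/ln(1506)) / (672/ln(672)) ≈ 1.9939. The two agree to within a few percent, as expected.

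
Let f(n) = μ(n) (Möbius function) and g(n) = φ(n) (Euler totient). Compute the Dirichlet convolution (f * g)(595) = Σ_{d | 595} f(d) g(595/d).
(μ * φ)(595) = 225

Divisors of 595: [1, 5, 7, 17, 35, 85, 119, 595]. For each d | 595:
  d = 1: μ(1) · φ(595/1) = 1 · 384 = 384
  d = 5: μ(5) · φ(595/5) = -1 · 96 = -96
  d = 7: μ(7) · φ(595/7) = -1 · 64 = -64
  d = 17: μ(17) · φ(595/17) = -1 · 24 = -24
  d = 35: μ(35) · φ(595/35) = 1 · 16 = 16
  d = 85: μ(85) · φ(595/85) = 1 · 6 = 6
  d = 119: μ(119) · φ(595/119) = 1 · 4 = 4
  d = 595: μ(595) · φ(595/595) = -1 · 1 = -1
Summing: (μ * φ)(595) = 384 + -96 + -64 + -24 + 16 + 6 + 4 + -1 = 225.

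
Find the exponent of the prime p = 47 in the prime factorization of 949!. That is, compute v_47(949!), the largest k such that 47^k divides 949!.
v_47(949!) = 20

Legendre's formula: v_p(n!) = Σ_{k ≥ 1} ⌊n / p^k⌋. For p = 47, n = 949, the terms are:
  ⌊949/47^1⌋ = ⌊949/47⌋ = 20
(the next term ⌊949/47^2⌋ = 0, terminating the sum). Summing: v_47(949!) = 20 = 20.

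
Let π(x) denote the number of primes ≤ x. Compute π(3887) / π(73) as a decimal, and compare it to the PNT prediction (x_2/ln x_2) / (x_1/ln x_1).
π(3887)/π(73) = 538/21 ≈ 25.6190;  PNT prediction ≈ 27.6396.

π(73) = 21 and π(3887) = 538, so π(3887)/π(73) ≈ 25.6190. The PNT-predicted ratio is (3887/ln(3887)) / (73/ln(73)) ≈ 27.6396. The two agree to within a few percent, as expected.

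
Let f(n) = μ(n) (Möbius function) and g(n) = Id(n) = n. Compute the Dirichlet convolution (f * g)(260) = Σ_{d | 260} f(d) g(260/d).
(μ * Id)(260) = 96

Divisors of 260: [1, 2, 4, 5, 10, 13, 20, 26, 52, 65, 130, 260]. For each d | 260:
  d = 1: μ(1) · Id(260/1) = 1 · 260 = 260
  d = 2: μ(2) · Id(260/2) = -1 · 130 = -130
  d = 4: μ(4) · Id(260/4) = 0 · 65 = 0
  d = 5: μ(5) · Id(260/5) = -1 · 52 = -52
  d = 10: μ(10) · Id(260/10) = 1 · 26 = 26
  d = 13: μ(13) · Id(260/13) = -1 · 20 = -20
  d = 20: μ(20) · Id(260/20) = 0 · 13 = 0
  d = 26: μ(26) · Id(260/26) = 1 · 10 = 10
  d = 52: μ(52) · Id(260/52) = 0 · 5 = 0
  d = 65: μ(65) · Id(260/65) = 1 · 4 = 4
  d = 130: μ(130) · Id(260/130) = -1 · 2 = -2
  d = 260: μ(260) · Id(260/260) = 0 · 1 = 0
Summing: (μ * Id)(260) = 260 + -130 + 0 + -52 + 26 + -20 + 0 + 10 + 0 + 4 + -2 + 0 = 96.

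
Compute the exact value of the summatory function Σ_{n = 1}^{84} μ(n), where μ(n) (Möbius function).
Σ_{n ≤ 84} μ(n) = -4

Compute μ(n) for each 1 ≤ n ≤ 84: μ(1) = 1, μ(2) = -1, μ(3) = -1, μ(4) = 0, μ(5) = -1, μ(6) = 1, μ(7) = -1, μ(8) = 0, μ(9) = 0, μ(10) = 1, μ(11) = -1, μ(12) = 0, μ(13) = -1, μ(14) = 1, μ(15) = 1, μ(16) = 0, μ(17) = -1, μ(18) = 0, μ(19) = -1, μ(20) = 0, μ(21) = 1, μ(22) = 1, μ(23) = -1, μ(24) = 0, μ(25) = 0, μ(26) = 1, μ(27) = 0, μ(28) = 0, μ(29) = -1, μ(30) = -1, μ(31) = -1, μ(32) = 0, μ(33) = 1, μ(34) = 1, μ(35) = 1, μ(36) = 0, μ(37) = -1, μ(38) = 1, μ(39) = 1, μ(40) = 0, μ(41) = -1, μ(42) = -1, μ(43) = -1, μ(44) = 0, μ(45) = 0, μ(46) = 1, μ(47) = -1, μ(48) = 0, μ(49) = 0, μ(50) = 0, μ(51) = 1, μ(52) = 0, μ(53) = -1, μ(54) = 0, μ(55) = 1, μ(56) = 0, μ(57) = 1, μ(58) = 1, μ(59) = -1, μ(60) = 0, μ(61) = -1, μ(62) = 1, μ(63) = 0, μ(64) = 0, μ(65) = 1, μ(66) = -1, μ(67) = -1, μ(68) = 0, μ(69) = 1, μ(70) = -1, μ(71) = -1, μ(72) = 0, μ(73) = -1, μ(74) = 1, μ(75) = 0, μ(76) = 0, μ(77) = 1, μ(78) = -1, μ(79) = -1, μ(80) = 0, μ(81) = 0, μ(82) = 1, μ(83) = -1, μ(84) = 0. Summing all 84 values: -4. (Mertens function M(x) = Σ_{n ≤ x} μ(n); on average M(x) should be small (PNT ⟺ M(x) = o(x)).)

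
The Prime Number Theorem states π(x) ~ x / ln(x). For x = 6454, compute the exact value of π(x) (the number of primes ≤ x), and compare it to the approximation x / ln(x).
π(6454) = 838;  x/ln(x) ≈ 735.71;  relative error ≈ 12.21%.

Directly count primes up to 6454: π(6454) = 838. The PNT approximation gives 6454/ln(6454) ≈ 6454/8.77246 ≈ 735.71. Relative error (π(x) − x/ln(x)) / π(x) ≈ 12.21%; the approximation is known to undercount slightly (Li(x) is a better estimate).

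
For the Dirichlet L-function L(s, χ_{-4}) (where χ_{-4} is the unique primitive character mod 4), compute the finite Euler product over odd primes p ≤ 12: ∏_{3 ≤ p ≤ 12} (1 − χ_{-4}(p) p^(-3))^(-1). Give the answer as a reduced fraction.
∏ = 24457125/25252352

The odd primes p ≤ 12 are [3, 5, 7, 11]. For each, χ(p) = 1 if p ≡ 1 mod 4, χ(p) = −1 if p ≡ 3 mod 4. Taking (1 − χ(p)/p^3)^(-1) = p^3/(p^3 − χ(p)): (1 − (-1)/3^3)^(-1) · (1 − (1)/5^3)^(-1) · (1 − (-1)/7^3)^(-1) · (1 − (-1)/11^3)^(-1) = 24457125/25252352.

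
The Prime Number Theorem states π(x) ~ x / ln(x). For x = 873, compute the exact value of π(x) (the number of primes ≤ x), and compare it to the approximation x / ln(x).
π(873) = 150;  x/ln(x) ≈ 128.91;  relative error ≈ 14.06%.

Directly count primes up to 873: π(873) = 150. The PNT approximation gives 873/ln(873) ≈ 873/6.77194 ≈ 128.91. Relative error (π(x) − x/ln(x)) / π(x) ≈ 14.06%; the approximation is known to undercount slightly (Li(x) is a better estimate).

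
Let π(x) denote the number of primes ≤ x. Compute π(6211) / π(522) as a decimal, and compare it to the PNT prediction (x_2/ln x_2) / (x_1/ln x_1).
π(6211)/π(522) = 808/98 ≈ 8.2449;  PNT prediction ≈ 8.5248.

π(522) = 98 and π(6211) = 808, so π(6211)/π(522) ≈ 8.2449. The PNT-predicted ratio is (6211/ln(6211)) / (522/ln(522)) ≈ 8.5248. The two agree to within a few percent, as expected.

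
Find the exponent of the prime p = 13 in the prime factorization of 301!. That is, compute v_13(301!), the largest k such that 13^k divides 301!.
v_13(301!) = 24

Legendre's formula: v_p(n!) = Σ_{k ≥ 1} ⌊n / p^k⌋. For p = 13, n = 301, the terms are:
  ⌊301/13^1⌋ = ⌊301/13⌋ = 23
  ⌊301/13^2⌋ = ⌊301/169⌋ = 1
(the next term ⌊301/13^3⌋ = 0, terminating the sum). Summing: v_13(301!) = 23 + 1 = 24.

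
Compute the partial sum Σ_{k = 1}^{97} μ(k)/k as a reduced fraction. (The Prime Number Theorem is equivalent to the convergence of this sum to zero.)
Σ μ(k)/k = 11962644395524974654034383169459538/384261327324253070792183691221959345

Values of μ(k) for 1 ≤ k ≤ 97: μ(1) = 1, μ(2) = -1, μ(3) = -1, μ(5) = -1, μ(6) = 1, μ(7) = -1, μ(10) = 1, μ(11) = -1, μ(13) = -1, μ(14) = 1, μ(15) = 1, μ(17) = -1, μ(19) = -1, μ(21) = 1, μ(22) = 1, μ(23) = -1, μ(26) = 1, μ(29) = -1, μ(30) = -1, μ(31) = -1, μ(33) = 1, μ(34) = 1, μ(35) = 1, μ(37) = -1, μ(38) = 1, μ(39) = 1, μ(41) = -1, μ(42) = -1, μ(43) = -1, μ(46) = 1, μ(47) = -1, μ(51) = 1, μ(53) = -1, μ(55) = 1, μ(57) = 1, μ(58) = 1, μ(59) = -1, μ(61) = -1, μ(62) = 1, μ(65) = 1, μ(66) = -1, μ(67) = -1, μ(69) = 1, μ(70) = -1, μ(71) = -1, μ(73) = -1, μ(74) = 1, μ(77) = 1, μ(78) = -1, μ(79) = -1, μ(82) = 1, μ(83) = -1, μ(85) = 1, μ(86) = 1, μ(87) = 1, μ(89) = -1, μ(91) = 1, μ(93) = 1, μ(94) = 1, μ(95) = 1, μ(97) = -1, with μ = 0 on non-squarefree integers. Summing μ(k)/k for k where μ(k) ≠ 0 gives 11962644395524974654034383169459538/384261327324253070792183691221959345 ≈ 0.0311. (PNT ⟺ this sum → 0 as n → ∞.)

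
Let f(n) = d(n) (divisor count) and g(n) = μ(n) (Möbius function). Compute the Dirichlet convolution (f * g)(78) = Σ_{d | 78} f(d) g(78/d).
(d * μ)(78) = 1

Divisors of 78: [1, 2, 3, 6, 13, 26, 39, 78]. For each d | 78:
  d = 1: d(1) · μ(78/1) = 1 · -1 = -1
  d = 2: d(2) · μ(78/2) = 2 · 1 = 2
  d = 3: d(3) · μ(78/3) = 2 · 1 = 2
  d = 6: d(6) · μ(78/6) = 4 · -1 = -4
  d = 13: d(13) · μ(78/13) = 2 · 1 = 2
  d = 26: d(26) · μ(78/26) = 4 · -1 = -4
  d = 39: d(39) · μ(78/39) = 4 · -1 = -4
  d = 78: d(78) · μ(78/78) = 8 · 1 = 8
Summing: (d * μ)(78) = -1 + 2 + 2 + -4 + 2 + -4 + -4 + 8 = 1.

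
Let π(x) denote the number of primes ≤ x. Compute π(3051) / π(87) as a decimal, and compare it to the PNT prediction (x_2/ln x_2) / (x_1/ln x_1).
π(3051)/π(87) = 437/23 ≈ 19.0000;  PNT prediction ≈ 19.5202.

π(87) = 23 and π(3051) = 437, so π(3051)/π(87) ≈ 19.0000. The PNT-predicted ratio is (3051/ln(3051)) / (87/ln(87)) ≈ 19.5202. The two agree to within a few percent, as expected.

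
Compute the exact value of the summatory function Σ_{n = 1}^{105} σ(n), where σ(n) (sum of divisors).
Σ_{n ≤ 105} σ(n) = 9123

Compute σ(n) for each 1 ≤ n ≤ 105: σ(1) = 1, σ(2) = 3, σ(3) = 4, σ(4) = 7, σ(5) = 6, σ(6) = 12, σ(7) = 8, σ(8) = 15, σ(9) = 13, σ(10) = 18, σ(11) = 12, σ(12) = 28, σ(13) = 14, σ(14) = 24, σ(15) = 24, σ(16) = 31, σ(17) = 18, σ(18) = 39, σ(19) = 20, σ(20) = 42, σ(21) = 32, σ(22) = 36, σ(23) = 24, σ(24) = 60, σ(25) = 31, σ(26) = 42, σ(27) = 40, σ(28) = 56, σ(29) = 30, σ(30) = 72, σ(31) = 32, σ(32) = 63, σ(33) = 48, σ(34) = 54, σ(35) = 48, σ(36) = 91, σ(37) = 38, σ(38) = 60, σ(39) = 56, σ(40) = 90, σ(41) = 42, σ(42) = 96, σ(43) = 44, σ(44) = 84, σ(45) = 78, σ(46) = 72, σ(47) = 48, σ(48) = 124, σ(49) = 57, σ(50) = 93, σ(51) = 72, σ(52) = 98, σ(53) = 54, σ(54) = 120, σ(55) = 72, σ(56) = 120, σ(57) = 80, σ(58) = 90, σ(59) = 60, σ(60) = 168, σ(61) = 62, σ(62) = 96, σ(63) = 104, σ(64) = 127, σ(65) = 84, σ(66) = 144, σ(67) = 68, σ(68) = 126, σ(69) = 96, σ(70) = 144, σ(71) = 72, σ(72) = 195, σ(73) = 74, σ(74) = 114, σ(75) = 124, σ(76) = 140, σ(77) = 96, σ(78) = 168, σ(79) = 80, σ(80) = 186, σ(81) = 121, σ(82) = 126, σ(83) = 84, σ(84) = 224, σ(85) = 108, σ(86) = 132, σ(87) = 120, σ(88) = 180, σ(89) = 90, σ(90) = 234, σ(91) = 112, σ(92) = 168, σ(93) = 128, σ(94) = 144, σ(95) = 120, σ(96) = 252, σ(97) = 98, σ(98) = 171, σ(99) = 156, σ(100) = 217, σ(101) = 102, σ(102) = 216, σ(103) = 104, σ(104) = 210, σ(105) = 192. Summing all 105 values: 9123. (Average order: Σ_{n ≤ x} σ(n) ~ (π²/12) x². For x = 105, (π²/12)·105² ≈ 9067.70.)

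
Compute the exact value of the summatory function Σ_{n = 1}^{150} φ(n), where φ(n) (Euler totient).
Σ_{n ≤ 150} φ(n) = 6858

Compute φ(n) for each 1 ≤ n ≤ 150: φ(1) = 1, φ(2) = 1, φ(3) = 2, φ(4) = 2, φ(5) = 4, φ(6) = 2, φ(7) = 6, φ(8) = 4, φ(9) = 6, φ(10) = 4, φ(11) = 10, φ(12) = 4, φ(13) = 12, φ(14) = 6, φ(15) = 8, φ(16) = 8, φ(17) = 16, φ(18) = 6, φ(19) = 18, φ(20) = 8, φ(21) = 12, φ(22) = 10, φ(23) = 22, φ(24) = 8, φ(25) = 20, φ(26) = 12, φ(27) = 18, φ(28) = 12, φ(29) = 28, φ(30) = 8, φ(31) = 30, φ(32) = 16, φ(33) = 20, φ(34) = 16, φ(35) = 24, φ(36) = 12, φ(37) = 36, φ(38) = 18, φ(39) = 24, φ(40) = 16, φ(41) = 40, φ(42) = 12, φ(43) = 42, φ(44) = 20, φ(45) = 24, φ(46) = 22, φ(47) = 46, φ(48) = 16, φ(49) = 42, φ(50) = 20, φ(51) = 32, φ(52) = 24, φ(53) = 52, φ(54) = 18, φ(55) = 40, φ(56) = 24, φ(57) = 36, φ(58) = 28, φ(59) = 58, φ(60) = 16, φ(61) = 60, φ(62) = 30, φ(63) = 36, φ(64) = 32, φ(65) = 48, φ(66) = 20, φ(67) = 66, φ(68) = 32, φ(69) = 44, φ(70) = 24, φ(71) = 70, φ(72) = 24, φ(73) = 72, φ(74) = 36, φ(75) = 40, φ(76) = 36, φ(77) = 60, φ(78) = 24, φ(79) = 78, φ(80) = 32, φ(81) = 54, φ(82) = 40, φ(83) = 82, φ(84) = 24, φ(85) = 64, φ(86) = 42, φ(87) = 56, φ(88) = 40, φ(89) = 88, φ(90) = 24, φ(91) = 72, φ(92) = 44, φ(93) = 60, φ(94) = 46, φ(95) = 72, φ(96) = 32, φ(97) = 96, φ(98) = 42, φ(99) = 60, φ(100) = 40, φ(101) = 100, φ(102) = 32, φ(103) = 102, φ(104) = 48, φ(105) = 48, φ(106) = 52, φ(107) = 106, φ(108) = 36, φ(109) = 108, φ(110) = 40, φ(111) = 72, φ(112) = 48, φ(113) = 112, φ(114) = 36, φ(115) = 88, φ(116) = 56, φ(117) = 72, φ(118) = 58, φ(119) = 96, φ(120) = 32, φ(121) = 110, φ(122) = 60, φ(123) = 80, φ(124) = 60, φ(125) = 100, φ(126) = 36, φ(127) = 126, φ(128) = 64, φ(129) = 84, φ(130) = 48, φ(131) = 130, φ(132) = 40, φ(133) = 108, φ(134) = 66, φ(135) = 72, φ(136) = 64, φ(137) = 136, φ(138) = 44, φ(139) = 138, φ(140) = 48, φ(141) = 92, φ(142) = 70, φ(143) = 120, φ(144) = 48, φ(145) = 112, φ(146) = 72, φ(147) = 84, φ(148) = 72, φ(149) = 148, φ(150) = 40. Summing all 150 values: 6858. (Average order: Σ_{n ≤ x} φ(n) ~ (3/π²) x². For x = 150, (3/π²)·150² ≈ 6839.18.)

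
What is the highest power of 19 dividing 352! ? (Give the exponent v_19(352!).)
v_19(352!) = 18

Legendre's formula: v_p(n!) = Σ_{k ≥ 1} ⌊n / p^k⌋. For p = 19, n = 352, the terms are:
  ⌊352/19^1⌋ = ⌊352/19⌋ = 18
(the next term ⌊352/19^2⌋ = 0, terminating the sum). Summing: v_19(352!) = 18 = 18.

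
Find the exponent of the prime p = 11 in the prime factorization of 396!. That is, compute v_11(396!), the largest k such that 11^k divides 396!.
v_11(396!) = 39

Legendre's formula: v_p(n!) = Σ_{k ≥ 1} ⌊n / p^k⌋. For p = 11, n = 396, the terms are:
  ⌊396/11^1⌋ = ⌊396/11⌋ = 36
  ⌊396/11^2⌋ = ⌊396/121⌋ = 3
(the next term ⌊396/11^3⌋ = 0, terminating the sum). Summing: v_11(396!) = 36 + 3 = 39.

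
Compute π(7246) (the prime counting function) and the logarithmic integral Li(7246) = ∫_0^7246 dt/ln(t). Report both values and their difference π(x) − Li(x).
π(7246) = 926;  Li(7246) ≈ 942.06;  π(x) − Li(x) ≈ -16.06.

Direct count of primes ≤ 7246 gives π(7246) = 926. Numerical evaluation of the logarithmic integral gives Li(7246) ≈ 942.06. The difference π(x) − Li(x) ≈ -16.06 is typically negative for small/moderate x (Li(x) overestimates), though Littlewood's theorem shows this sign changes infinitely often.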